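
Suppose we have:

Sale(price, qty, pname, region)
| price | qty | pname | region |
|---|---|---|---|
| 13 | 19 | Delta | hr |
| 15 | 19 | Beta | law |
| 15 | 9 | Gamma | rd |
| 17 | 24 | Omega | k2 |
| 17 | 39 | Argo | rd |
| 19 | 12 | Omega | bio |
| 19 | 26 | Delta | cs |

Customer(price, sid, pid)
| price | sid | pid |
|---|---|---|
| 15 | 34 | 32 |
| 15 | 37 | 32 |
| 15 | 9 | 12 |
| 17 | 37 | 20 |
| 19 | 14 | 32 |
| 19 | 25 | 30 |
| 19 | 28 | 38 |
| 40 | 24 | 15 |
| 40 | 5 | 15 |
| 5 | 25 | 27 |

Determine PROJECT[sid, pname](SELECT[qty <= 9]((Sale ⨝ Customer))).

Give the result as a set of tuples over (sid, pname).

{(34, Gamma), (37, Gamma), (9, Gamma)}

Natural join on price: {(15, 19, Beta, law, 34, 32), (15, 19, Beta, law, 37, 32), (15, 19, Beta, law, 9, 12), (15, 9, Gamma, rd, 34, 32), (15, 9, Gamma, rd, 37, 32), (15, 9, Gamma, rd, 9, 12), (17, 24, Omega, k2, 37, 20), (17, 39, Argo, rd, 37, 20), (19, 12, Omega, bio, 14, 32), (19, 12, Omega, bio, 25, 30), (19, 12, Omega, bio, 28, 38), (19, 26, Delta, cs, 14, 32), (19, 26, Delta, cs, 25, 30), (19, 26, Delta, cs, 28, 38)}
Filtering on qty <= 9 leaves {(15, 9, Gamma, rd, 34, 32), (15, 9, Gamma, rd, 37, 32), (15, 9, Gamma, rd, 9, 12)}.
π[sid, pname]: project onto (sid, pname) → {(34, Gamma), (37, Gamma), (9, Gamma)}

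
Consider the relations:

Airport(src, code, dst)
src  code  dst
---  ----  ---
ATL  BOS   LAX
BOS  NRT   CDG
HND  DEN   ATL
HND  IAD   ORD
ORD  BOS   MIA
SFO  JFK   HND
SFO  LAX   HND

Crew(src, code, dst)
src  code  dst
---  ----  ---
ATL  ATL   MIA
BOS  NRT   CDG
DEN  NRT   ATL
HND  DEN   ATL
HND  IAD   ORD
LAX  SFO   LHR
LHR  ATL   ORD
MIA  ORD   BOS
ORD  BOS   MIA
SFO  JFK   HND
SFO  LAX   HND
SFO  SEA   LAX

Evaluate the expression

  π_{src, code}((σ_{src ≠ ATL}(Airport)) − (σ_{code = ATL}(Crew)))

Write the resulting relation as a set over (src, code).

{(BOS, NRT), (HND, DEN), (HND, IAD), (ORD, BOS), (SFO, JFK), (SFO, LAX)}

Filtering on src ≠ ATL leaves {(BOS, NRT, CDG), (HND, DEN, ATL), (HND, IAD, ORD), (ORD, BOS, MIA), (SFO, JFK, HND), (SFO, LAX, HND)}.
Filtering on code = ATL leaves {(ATL, ATL, MIA), (LHR, ATL, ORD)}.
Difference: {(BOS, NRT, CDG), (HND, DEN, ATL), (HND, IAD, ORD), (ORD, BOS, MIA), (SFO, JFK, HND), (SFO, LAX, HND)} with {(ATL, ATL, MIA), (LHR, ATL, ORD)} → {(BOS, NRT, CDG), (HND, DEN, ATL), (HND, IAD, ORD), (ORD, BOS, MIA), (SFO, JFK, HND), (SFO, LAX, HND)}
π[src, code]: project onto (src, code) → {(BOS, NRT), (HND, DEN), (HND, IAD), (ORD, BOS), (SFO, JFK), (SFO, LAX)}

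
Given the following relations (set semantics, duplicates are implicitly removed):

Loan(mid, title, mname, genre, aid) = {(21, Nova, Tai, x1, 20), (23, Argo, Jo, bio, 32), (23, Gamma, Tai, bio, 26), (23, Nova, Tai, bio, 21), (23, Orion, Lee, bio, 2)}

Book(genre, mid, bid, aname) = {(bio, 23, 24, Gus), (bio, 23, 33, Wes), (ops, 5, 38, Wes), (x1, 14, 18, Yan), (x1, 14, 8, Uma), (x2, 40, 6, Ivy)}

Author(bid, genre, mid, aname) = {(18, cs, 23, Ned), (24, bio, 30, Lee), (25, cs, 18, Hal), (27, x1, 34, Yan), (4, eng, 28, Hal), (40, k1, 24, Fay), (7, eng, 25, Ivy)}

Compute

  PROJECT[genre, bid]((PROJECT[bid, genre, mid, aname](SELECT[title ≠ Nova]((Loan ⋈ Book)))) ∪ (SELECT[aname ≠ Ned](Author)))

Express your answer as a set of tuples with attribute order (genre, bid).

{(bio, 24), (bio, 33), (cs, 25), (eng, 4), (eng, 7), (k1, 40), (x1, 27)}

Loan ⋈ Book (natural join on mid, genre): {(23, Argo, Jo, bio, 32, 24, Gus), (23, Argo, Jo, bio, 32, 33, Wes), (23, Gamma, Tai, bio, 26, 24, Gus), (23, Gamma, Tai, bio, 26, 33, Wes), (23, Nova, Tai, bio, 21, 24, Gus), (23, Nova, Tai, bio, 21, 33, Wes), (23, Orion, Lee, bio, 2, 24, Gus), (23, Orion, Lee, bio, 2, 33, Wes)}
Selection title ≠ Nova: {(23, Argo, Jo, bio, 32, 24, Gus), (23, Argo, Jo, bio, 32, 33, Wes), (23, Gamma, Tai, bio, 26, 24, Gus), (23, Gamma, Tai, bio, 26, 33, Wes), (23, Orion, Lee, bio, 2, 24, Gus), (23, Orion, Lee, bio, 2, 33, Wes)}
π_{bid, genre, mid, aname} gives {(24, bio, 23, Gus), (33, bio, 23, Wes)} (4 duplicate(s) eliminated).
Selection aname ≠ Ned: {(24, bio, 30, Lee), (25, cs, 18, Hal), (27, x1, 34, Yan), (4, eng, 28, Hal), (40, k1, 24, Fay), (7, eng, 25, Ivy)}
Set union of the two operands is {(24, bio, 23, Gus), (24, bio, 30, Lee), (25, cs, 18, Hal), (27, x1, 34, Yan), (33, bio, 23, Wes), (4, eng, 28, Hal), (40, k1, 24, Fay), (7, eng, 25, Ivy)}.
π_{genre, bid} gives {(bio, 24), (bio, 33), (cs, 25), (eng, 4), (eng, 7), (k1, 40), (x1, 27)} (1 duplicate(s) eliminated).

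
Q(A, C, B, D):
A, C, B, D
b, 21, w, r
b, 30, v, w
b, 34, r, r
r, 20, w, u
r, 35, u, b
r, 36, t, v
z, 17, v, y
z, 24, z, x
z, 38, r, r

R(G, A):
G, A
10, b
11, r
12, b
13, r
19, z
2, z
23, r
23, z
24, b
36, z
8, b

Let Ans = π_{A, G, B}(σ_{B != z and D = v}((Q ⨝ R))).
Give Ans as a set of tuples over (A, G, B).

{(r, 11, t), (r, 13, t), (r, 23, t)}

Natural join on A: {(b, 21, w, r, 10), (b, 21, w, r, 12), (b, 21, w, r, 24), (b, 21, w, r, 8), (b, 30, v, w, 10), (b, 30, v, w, 12), (b, 30, v, w, 24), (b, 30, v, w, 8), (b, 34, r, r, 10), (b, 34, r, r, 12), (b, 34, r, r, 24), (b, 34, r, r, 8), (r, 20, w, u, 11), (r, 20, w, u, 13), (r, 20, w, u, 23), (r, 35, u, b, 11), (r, 35, u, b, 13), (r, 35, u, b, 23), (r, 36, t, v, 11), (r, 36, t, v, 13), (r, 36, t, v, 23), (z, 17, v, y, 19), (z, 17, v, y, 2), (z, 17, v, y, 23), (z, 17, v, y, 36), (z, 24, z, x, 19), (z, 24, z, x, 2), (z, 24, z, x, 23), (z, 24, z, x, 36), (z, 38, r, r, 19), (z, 38, r, r, 2), (z, 38, r, r, 23), (z, 38, r, r, 36)}
Selection B != z and D = v: {(r, 36, t, v, 11), (r, 36, t, v, 13), (r, 36, t, v, 23)}
π_{A, G, B} gives {(r, 11, t), (r, 13, t), (r, 23, t)}.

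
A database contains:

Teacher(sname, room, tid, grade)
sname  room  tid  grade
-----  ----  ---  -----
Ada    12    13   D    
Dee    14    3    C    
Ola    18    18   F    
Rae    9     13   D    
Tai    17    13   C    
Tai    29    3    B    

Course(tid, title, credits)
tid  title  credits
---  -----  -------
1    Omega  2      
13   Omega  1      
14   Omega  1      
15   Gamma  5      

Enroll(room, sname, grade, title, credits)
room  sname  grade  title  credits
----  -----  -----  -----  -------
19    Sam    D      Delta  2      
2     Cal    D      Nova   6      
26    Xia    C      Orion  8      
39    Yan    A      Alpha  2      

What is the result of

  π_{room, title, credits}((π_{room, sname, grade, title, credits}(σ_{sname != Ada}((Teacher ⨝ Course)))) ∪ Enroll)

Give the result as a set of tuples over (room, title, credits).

Joining Teacher and Course on tid yields {(Ada, 12, 13, D, Omega, 1), (Rae, 9, 13, D, Omega, 1), (Tai, 17, 13, C, Omega, 1)}.
Selection sname != Ada: {(Rae, 9, 13, D, Omega, 1), (Tai, 17, 13, C, Omega, 1)}
Projecting to room, sname, grade, title, credits: {(17, Tai, C, Omega, 1), (9, Rae, D, Omega, 1)}
Taking the union: {(17, Tai, C, Omega, 1), (19, Sam, D, Delta, 2), (2, Cal, D, Nova, 6), (26, Xia, C, Orion, 8), (39, Yan, A, Alpha, 2), (9, Rae, D, Omega, 1)}
Projecting to room, title, credits: {(17, Omega, 1), (19, Delta, 2), (2, Nova, 6), (26, Orion, 8), (39, Alpha, 2), (9, Omega, 1)}

{(17, Omega, 1), (19, Delta, 2), (2, Nova, 6), (26, Orion, 8), (39, Alpha, 2), (9, Omega, 1)}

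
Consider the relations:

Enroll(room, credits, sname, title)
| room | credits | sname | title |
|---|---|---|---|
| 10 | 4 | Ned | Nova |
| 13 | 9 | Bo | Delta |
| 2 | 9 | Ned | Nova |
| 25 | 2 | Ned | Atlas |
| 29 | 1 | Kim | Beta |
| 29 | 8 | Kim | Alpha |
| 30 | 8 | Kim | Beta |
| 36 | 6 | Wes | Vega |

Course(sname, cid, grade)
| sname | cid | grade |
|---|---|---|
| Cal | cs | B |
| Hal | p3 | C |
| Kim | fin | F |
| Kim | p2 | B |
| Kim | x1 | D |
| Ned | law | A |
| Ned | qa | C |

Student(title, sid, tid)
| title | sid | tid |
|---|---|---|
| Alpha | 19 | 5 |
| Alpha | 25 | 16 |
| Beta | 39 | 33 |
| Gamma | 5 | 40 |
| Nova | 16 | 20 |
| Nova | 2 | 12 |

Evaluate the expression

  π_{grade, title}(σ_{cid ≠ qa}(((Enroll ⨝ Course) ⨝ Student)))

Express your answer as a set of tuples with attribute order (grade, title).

{(A, Nova), (B, Alpha), (B, Beta), (D, Alpha), (D, Beta), (F, Alpha), (F, Beta)}

Natural join on sname: {(10, 4, Ned, Nova, law, A), (10, 4, Ned, Nova, qa, C), (2, 9, Ned, Nova, law, A), (2, 9, Ned, Nova, qa, C), (25, 2, Ned, Atlas, law, A), (25, 2, Ned, Atlas, qa, C), (29, 1, Kim, Beta, fin, F), (29, 1, Kim, Beta, p2, B), (29, 1, Kim, Beta, x1, D), (29, 8, Kim, Alpha, fin, F), (29, 8, Kim, Alpha, p2, B), (29, 8, Kim, Alpha, x1, D), (30, 8, Kim, Beta, fin, F), (30, 8, Kim, Beta, p2, B), (30, 8, Kim, Beta, x1, D)}
Natural join on title: {(10, 4, Ned, Nova, law, A, 16, 20), (10, 4, Ned, Nova, law, A, 2, 12), (10, 4, Ned, Nova, qa, C, 16, 20), (10, 4, Ned, Nova, qa, C, 2, 12), (2, 9, Ned, Nova, law, A, 16, 20), (2, 9, Ned, Nova, law, A, 2, 12), (2, 9, Ned, Nova, qa, C, 16, 20), (2, 9, Ned, Nova, qa, C, 2, 12), (29, 1, Kim, Beta, fin, F, 39, 33), (29, 1, Kim, Beta, p2, B, 39, 33), (29, 1, Kim, Beta, x1, D, 39, 33), (29, 8, Kim, Alpha, fin, F, 19, 5), (29, 8, Kim, Alpha, fin, F, 25, 16), (29, 8, Kim, Alpha, p2, B, 19, 5), (29, 8, Kim, Alpha, p2, B, 25, 16), (29, 8, Kim, Alpha, x1, D, 19, 5), (29, 8, Kim, Alpha, x1, D, 25, 16), (30, 8, Kim, Beta, fin, F, 39, 33), (30, 8, Kim, Beta, p2, B, 39, 33), (30, 8, Kim, Beta, x1, D, 39, 33)}
Selection cid ≠ qa: {(10, 4, Ned, Nova, law, A, 16, 20), (10, 4, Ned, Nova, law, A, 2, 12), (2, 9, Ned, Nova, law, A, 16, 20), (2, 9, Ned, Nova, law, A, 2, 12), (29, 1, Kim, Beta, fin, F, 39, 33), (29, 1, Kim, Beta, p2, B, 39, 33), (29, 1, Kim, Beta, x1, D, 39, 33), (29, 8, Kim, Alpha, fin, F, 19, 5), (29, 8, Kim, Alpha, fin, F, 25, 16), (29, 8, Kim, Alpha, p2, B, 19, 5), (29, 8, Kim, Alpha, p2, B, 25, 16), (29, 8, Kim, Alpha, x1, D, 19, 5), (29, 8, Kim, Alpha, x1, D, 25, 16), (30, 8, Kim, Beta, fin, F, 39, 33), (30, 8, Kim, Beta, p2, B, 39, 33), (30, 8, Kim, Beta, x1, D, 39, 33)}
π_{grade, title} gives {(A, Nova), (B, Alpha), (B, Beta), (D, Alpha), (D, Beta), (F, Alpha), (F, Beta)} (9 duplicate(s) eliminated).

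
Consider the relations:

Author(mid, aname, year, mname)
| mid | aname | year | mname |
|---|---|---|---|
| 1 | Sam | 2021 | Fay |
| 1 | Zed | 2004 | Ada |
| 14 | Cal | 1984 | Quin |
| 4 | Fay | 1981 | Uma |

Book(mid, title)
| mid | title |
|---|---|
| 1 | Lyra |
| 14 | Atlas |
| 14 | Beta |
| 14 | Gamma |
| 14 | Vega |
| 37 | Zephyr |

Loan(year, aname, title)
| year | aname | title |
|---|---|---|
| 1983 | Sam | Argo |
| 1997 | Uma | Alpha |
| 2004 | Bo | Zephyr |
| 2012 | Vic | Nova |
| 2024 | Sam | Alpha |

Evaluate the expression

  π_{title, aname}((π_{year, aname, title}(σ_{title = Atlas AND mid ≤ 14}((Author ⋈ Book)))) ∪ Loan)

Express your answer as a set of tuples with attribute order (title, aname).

{(Alpha, Sam), (Alpha, Uma), (Argo, Sam), (Atlas, Cal), (Nova, Vic), (Zephyr, Bo)}

Author ⋈ Book (natural join on mid): {(1, Sam, 2021, Fay, Lyra), (1, Zed, 2004, Ada, Lyra), (14, Cal, 1984, Quin, Atlas), (14, Cal, 1984, Quin, Beta), (14, Cal, 1984, Quin, Gamma), (14, Cal, 1984, Quin, Vega)}
Selection title = Atlas AND mid ≤ 14: {(14, Cal, 1984, Quin, Atlas)}
π[year, aname, title]: project onto (year, aname, title) → {(1984, Cal, Atlas)}
Union: {(1984, Cal, Atlas)} with {(1983, Sam, Argo), (1997, Uma, Alpha), (2004, Bo, Zephyr), (2012, Vic, Nova), (2024, Sam, Alpha)} → {(1983, Sam, Argo), (1984, Cal, Atlas), (1997, Uma, Alpha), (2004, Bo, Zephyr), (2012, Vic, Nova), (2024, Sam, Alpha)}
π[title, aname]: project onto (title, aname) → {(Alpha, Sam), (Alpha, Uma), (Argo, Sam), (Atlas, Cal), (Nova, Vic), (Zephyr, Bo)}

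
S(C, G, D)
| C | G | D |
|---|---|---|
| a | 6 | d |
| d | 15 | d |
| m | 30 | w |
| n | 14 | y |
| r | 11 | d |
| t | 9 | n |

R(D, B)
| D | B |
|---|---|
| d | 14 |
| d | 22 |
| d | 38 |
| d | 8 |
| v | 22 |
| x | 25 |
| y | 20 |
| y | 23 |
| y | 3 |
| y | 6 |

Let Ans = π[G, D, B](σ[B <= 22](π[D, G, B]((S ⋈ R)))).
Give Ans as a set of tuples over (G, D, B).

{(11, d, 14), (11, d, 22), (11, d, 8), (14, y, 20), (14, y, 3), (14, y, 6), (15, d, 14), (15, d, 22), (15, d, 8), (6, d, 14), (6, d, 22), (6, d, 8)}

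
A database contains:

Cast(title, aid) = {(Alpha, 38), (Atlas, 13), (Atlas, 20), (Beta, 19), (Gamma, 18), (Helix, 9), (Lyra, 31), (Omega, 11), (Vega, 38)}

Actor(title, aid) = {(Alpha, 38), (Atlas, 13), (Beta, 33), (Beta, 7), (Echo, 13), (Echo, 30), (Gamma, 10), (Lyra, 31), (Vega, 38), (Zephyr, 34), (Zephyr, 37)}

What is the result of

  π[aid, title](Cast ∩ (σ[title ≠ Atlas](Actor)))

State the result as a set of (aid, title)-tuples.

Apply σ_{title ≠ Atlas}; surviving tuples: {(Alpha, 38), (Beta, 33), (Beta, 7), (Echo, 13), (Echo, 30), (Gamma, 10), (Lyra, 31), (Vega, 38), (Zephyr, 34), (Zephyr, 37)}
Taking the intersection: {(Alpha, 38), (Lyra, 31), (Vega, 38)}
Projecting to aid, title: {(31, Lyra), (38, Alpha), (38, Vega)}

{(31, Lyra), (38, Alpha), (38, Vega)}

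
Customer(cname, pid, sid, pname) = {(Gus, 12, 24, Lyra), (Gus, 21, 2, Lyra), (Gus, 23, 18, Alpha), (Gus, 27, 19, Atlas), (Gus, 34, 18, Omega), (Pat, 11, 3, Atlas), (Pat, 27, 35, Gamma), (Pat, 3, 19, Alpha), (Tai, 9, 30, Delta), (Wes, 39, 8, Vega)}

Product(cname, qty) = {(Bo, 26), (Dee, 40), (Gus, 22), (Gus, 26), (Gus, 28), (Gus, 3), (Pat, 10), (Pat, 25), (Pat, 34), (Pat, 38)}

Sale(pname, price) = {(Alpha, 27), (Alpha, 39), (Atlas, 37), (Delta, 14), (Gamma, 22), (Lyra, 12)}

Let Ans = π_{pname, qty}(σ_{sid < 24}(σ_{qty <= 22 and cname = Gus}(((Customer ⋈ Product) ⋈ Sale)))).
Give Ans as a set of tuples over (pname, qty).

Natural join on cname: {(Gus, 12, 24, Lyra, 22), (Gus, 12, 24, Lyra, 26), (Gus, 12, 24, Lyra, 28), (Gus, 12, 24, Lyra, 3), (Gus, 21, 2, Lyra, 22), (Gus, 21, 2, Lyra, 26), (Gus, 21, 2, Lyra, 28), (Gus, 21, 2, Lyra, 3), (Gus, 23, 18, Alpha, 22), (Gus, 23, 18, Alpha, 26), (Gus, 23, 18, Alpha, 28), (Gus, 23, 18, Alpha, 3), (Gus, 27, 19, Atlas, 22), (Gus, 27, 19, Atlas, 26), (Gus, 27, 19, Atlas, 28), (Gus, 27, 19, Atlas, 3), (Gus, 34, 18, Omega, 22), (Gus, 34, 18, Omega, 26), (Gus, 34, 18, Omega, 28), (Gus, 34, 18, Omega, 3), (Pat, 11, 3, Atlas, 10), (Pat, 11, 3, Atlas, 25), (Pat, 11, 3, Atlas, 34), (Pat, 11, 3, Atlas, 38), (Pat, 27, 35, Gamma, 10), (Pat, 27, 35, Gamma, 25), (Pat, 27, 35, Gamma, 34), (Pat, 27, 35, Gamma, 38), (Pat, 3, 19, Alpha, 10), (Pat, 3, 19, Alpha, 25), (Pat, 3, 19, Alpha, 34), (Pat, 3, 19, Alpha, 38)}
Natural join on pname: {(Gus, 12, 24, Lyra, 22, 12), (Gus, 12, 24, Lyra, 26, 12), (Gus, 12, 24, Lyra, 28, 12), (Gus, 12, 24, Lyra, 3, 12), (Gus, 21, 2, Lyra, 22, 12), (Gus, 21, 2, Lyra, 26, 12), (Gus, 21, 2, Lyra, 28, 12), (Gus, 21, 2, Lyra, 3, 12), (Gus, 23, 18, Alpha, 22, 27), (Gus, 23, 18, Alpha, 22, 39), (Gus, 23, 18, Alpha, 26, 27), (Gus, 23, 18, Alpha, 26, 39), (Gus, 23, 18, Alpha, 28, 27), (Gus, 23, 18, Alpha, 28, 39), (Gus, 23, 18, Alpha, 3, 27), (Gus, 23, 18, Alpha, 3, 39), (Gus, 27, 19, Atlas, 22, 37), (Gus, 27, 19, Atlas, 26, 37), (Gus, 27, 19, Atlas, 28, 37), (Gus, 27, 19, Atlas, 3, 37), (Pat, 11, 3, Atlas, 10, 37), (Pat, 11, 3, Atlas, 25, 37), (Pat, 11, 3, Atlas, 34, 37), (Pat, 11, 3, Atlas, 38, 37), (Pat, 27, 35, Gamma, 10, 22), (Pat, 27, 35, Gamma, 25, 22), (Pat, 27, 35, Gamma, 34, 22), (Pat, 27, 35, Gamma, 38, 22), (Pat, 3, 19, Alpha, 10, 27), (Pat, 3, 19, Alpha, 10, 39), (Pat, 3, 19, Alpha, 25, 27), (Pat, 3, 19, Alpha, 25, 39), (Pat, 3, 19, Alpha, 34, 27), (Pat, 3, 19, Alpha, 34, 39), (Pat, 3, 19, Alpha, 38, 27), (Pat, 3, 19, Alpha, 38, 39)}
σ[qty <= 22 and cname = Gus]: keep tuples satisfying qty <= 22 and cname = Gus → {(Gus, 12, 24, Lyra, 22, 12), (Gus, 12, 24, Lyra, 3, 12), (Gus, 21, 2, Lyra, 22, 12), (Gus, 21, 2, Lyra, 3, 12), (Gus, 23, 18, Alpha, 22, 27), (Gus, 23, 18, Alpha, 22, 39), (Gus, 23, 18, Alpha, 3, 27), (Gus, 23, 18, Alpha, 3, 39), (Gus, 27, 19, Atlas, 22, 37), (Gus, 27, 19, Atlas, 3, 37)}
σ[sid < 24]: keep tuples satisfying sid < 24 → {(Gus, 21, 2, Lyra, 22, 12), (Gus, 21, 2, Lyra, 3, 12), (Gus, 23, 18, Alpha, 22, 27), (Gus, 23, 18, Alpha, 22, 39), (Gus, 23, 18, Alpha, 3, 27), (Gus, 23, 18, Alpha, 3, 39), (Gus, 27, 19, Atlas, 22, 37), (Gus, 27, 19, Atlas, 3, 37)}
π[pname, qty]: project onto (pname, qty) (2 duplicate(s) eliminated) → {(Alpha, 22), (Alpha, 3), (Atlas, 22), (Atlas, 3), (Lyra, 22), (Lyra, 3)}

{(Alpha, 22), (Alpha, 3), (Atlas, 22), (Atlas, 3), (Lyra, 22), (Lyra, 3)}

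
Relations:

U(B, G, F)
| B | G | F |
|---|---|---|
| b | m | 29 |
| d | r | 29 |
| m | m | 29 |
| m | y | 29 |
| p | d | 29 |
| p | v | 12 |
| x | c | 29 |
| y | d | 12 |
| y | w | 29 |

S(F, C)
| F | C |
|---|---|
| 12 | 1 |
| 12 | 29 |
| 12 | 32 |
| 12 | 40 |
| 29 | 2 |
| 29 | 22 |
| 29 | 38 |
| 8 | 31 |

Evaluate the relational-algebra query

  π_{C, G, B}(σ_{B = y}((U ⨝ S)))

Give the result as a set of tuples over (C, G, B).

Joining U and S on F yields {(b, m, 29, 2), (b, m, 29, 22), (b, m, 29, 38), (d, r, 29, 2), (d, r, 29, 22), (d, r, 29, 38), (m, m, 29, 2), (m, m, 29, 22), (m, m, 29, 38), (m, y, 29, 2), (m, y, 29, 22), (m, y, 29, 38), (p, d, 29, 2), (p, d, 29, 22), (p, d, 29, 38), (p, v, 12, 1), (p, v, 12, 29), (p, v, 12, 32), (p, v, 12, 40), (x, c, 29, 2), (x, c, 29, 22), (x, c, 29, 38), (y, d, 12, 1), (y, d, 12, 29), (y, d, 12, 32), (y, d, 12, 40), (y, w, 29, 2), (y, w, 29, 22), (y, w, 29, 38)}.
Apply σ_{B = y}; surviving tuples: {(y, d, 12, 1), (y, d, 12, 29), (y, d, 12, 32), (y, d, 12, 40), (y, w, 29, 2), (y, w, 29, 22), (y, w, 29, 38)}
π_{C, G, B} gives {(1, d, y), (2, w, y), (22, w, y), (29, d, y), (32, d, y), (38, w, y), (40, d, y)}.

{(1, d, y), (2, w, y), (22, w, y), (29, d, y), (32, d, y), (38, w, y), (40, d, y)}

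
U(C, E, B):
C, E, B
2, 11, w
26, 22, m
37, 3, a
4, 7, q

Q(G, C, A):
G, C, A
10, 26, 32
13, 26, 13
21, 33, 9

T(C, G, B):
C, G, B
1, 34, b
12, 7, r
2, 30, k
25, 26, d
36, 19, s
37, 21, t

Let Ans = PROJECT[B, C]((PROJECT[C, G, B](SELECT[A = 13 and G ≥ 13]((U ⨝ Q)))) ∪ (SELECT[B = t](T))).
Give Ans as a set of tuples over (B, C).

{(m, 26), (t, 37)}

Natural join on C: {(26, 22, m, 10, 32), (26, 22, m, 13, 13)}
σ[A = 13 and G ≥ 13]: keep tuples satisfying A = 13 and G ≥ 13 → {(26, 22, m, 13, 13)}
π_{C, G, B} gives {(26, 13, m)}.
σ[B = t]: keep tuples satisfying B = t → {(37, 21, t)}
Set union of the two operands is {(26, 13, m), (37, 21, t)}.
π_{B, C} gives {(m, 26), (t, 37)}.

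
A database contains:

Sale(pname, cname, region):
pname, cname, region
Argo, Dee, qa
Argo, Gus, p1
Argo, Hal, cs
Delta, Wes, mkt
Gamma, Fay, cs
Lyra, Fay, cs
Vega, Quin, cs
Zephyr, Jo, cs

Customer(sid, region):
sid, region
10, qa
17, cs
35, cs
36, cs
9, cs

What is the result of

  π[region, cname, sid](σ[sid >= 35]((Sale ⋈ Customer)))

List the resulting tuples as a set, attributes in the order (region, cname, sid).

{(cs, Fay, 35), (cs, Fay, 36), (cs, Hal, 35), (cs, Hal, 36), (cs, Jo, 35), (cs, Jo, 36), (cs, Quin, 35), (cs, Quin, 36)}

Sale ⋈ Customer (natural join on region): {(Argo, Dee, qa, 10), (Argo, Hal, cs, 17), (Argo, Hal, cs, 35), (Argo, Hal, cs, 36), (Argo, Hal, cs, 9), (Gamma, Fay, cs, 17), (Gamma, Fay, cs, 35), (Gamma, Fay, cs, 36), (Gamma, Fay, cs, 9), (Lyra, Fay, cs, 17), (Lyra, Fay, cs, 35), (Lyra, Fay, cs, 36), (Lyra, Fay, cs, 9), (Vega, Quin, cs, 17), (Vega, Quin, cs, 35), (Vega, Quin, cs, 36), (Vega, Quin, cs, 9), (Zephyr, Jo, cs, 17), (Zephyr, Jo, cs, 35), (Zephyr, Jo, cs, 36), (Zephyr, Jo, cs, 9)}
σ[sid >= 35]: keep tuples satisfying sid >= 35 → {(Argo, Hal, cs, 35), (Argo, Hal, cs, 36), (Gamma, Fay, cs, 35), (Gamma, Fay, cs, 36), (Lyra, Fay, cs, 35), (Lyra, Fay, cs, 36), (Vega, Quin, cs, 35), (Vega, Quin, cs, 36), (Zephyr, Jo, cs, 35), (Zephyr, Jo, cs, 36)}
π[region, cname, sid]: project onto (region, cname, sid) (2 duplicate(s) eliminated) → {(cs, Fay, 35), (cs, Fay, 36), (cs, Hal, 35), (cs, Hal, 36), (cs, Jo, 35), (cs, Jo, 36), (cs, Quin, 35), (cs, Quin, 36)}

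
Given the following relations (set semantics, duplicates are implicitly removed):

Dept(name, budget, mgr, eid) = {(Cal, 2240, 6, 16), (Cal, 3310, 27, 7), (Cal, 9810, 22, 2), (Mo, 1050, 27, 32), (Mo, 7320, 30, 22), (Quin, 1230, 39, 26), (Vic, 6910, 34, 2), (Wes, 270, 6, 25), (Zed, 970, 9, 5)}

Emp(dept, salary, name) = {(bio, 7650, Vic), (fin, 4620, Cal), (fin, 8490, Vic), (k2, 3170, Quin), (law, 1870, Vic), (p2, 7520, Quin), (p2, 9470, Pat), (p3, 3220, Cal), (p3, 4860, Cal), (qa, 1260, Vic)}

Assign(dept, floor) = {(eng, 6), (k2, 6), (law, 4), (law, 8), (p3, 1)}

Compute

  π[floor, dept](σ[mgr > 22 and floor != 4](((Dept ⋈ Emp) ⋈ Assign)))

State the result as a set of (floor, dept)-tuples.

Dept ⋈ Emp (natural join on name): {(Cal, 2240, 6, 16, fin, 4620), (Cal, 2240, 6, 16, p3, 3220), (Cal, 2240, 6, 16, p3, 4860), (Cal, 3310, 27, 7, fin, 4620), (Cal, 3310, 27, 7, p3, 3220), (Cal, 3310, 27, 7, p3, 4860), (Cal, 9810, 22, 2, fin, 4620), (Cal, 9810, 22, 2, p3, 3220), (Cal, 9810, 22, 2, p3, 4860), (Quin, 1230, 39, 26, k2, 3170), (Quin, 1230, 39, 26, p2, 7520), (Vic, 6910, 34, 2, bio, 7650), (Vic, 6910, 34, 2, fin, 8490), (Vic, 6910, 34, 2, law, 1870), (Vic, 6910, 34, 2, qa, 1260)}
(Dept ⋈ Emp) ⋈ Assign (natural join on dept): {(Cal, 2240, 6, 16, p3, 3220, 1), (Cal, 2240, 6, 16, p3, 4860, 1), (Cal, 3310, 27, 7, p3, 3220, 1), (Cal, 3310, 27, 7, p3, 4860, 1), (Cal, 9810, 22, 2, p3, 3220, 1), (Cal, 9810, 22, 2, p3, 4860, 1), (Quin, 1230, 39, 26, k2, 3170, 6), (Vic, 6910, 34, 2, law, 1870, 4), (Vic, 6910, 34, 2, law, 1870, 8)}
Selection mgr > 22 and floor != 4: {(Cal, 3310, 27, 7, p3, 3220, 1), (Cal, 3310, 27, 7, p3, 4860, 1), (Quin, 1230, 39, 26, k2, 3170, 6), (Vic, 6910, 34, 2, law, 1870, 8)}
π[floor, dept]: project onto (floor, dept) (1 duplicate(s) eliminated) → {(1, p3), (6, k2), (8, law)}

{(1, p3), (6, k2), (8, law)}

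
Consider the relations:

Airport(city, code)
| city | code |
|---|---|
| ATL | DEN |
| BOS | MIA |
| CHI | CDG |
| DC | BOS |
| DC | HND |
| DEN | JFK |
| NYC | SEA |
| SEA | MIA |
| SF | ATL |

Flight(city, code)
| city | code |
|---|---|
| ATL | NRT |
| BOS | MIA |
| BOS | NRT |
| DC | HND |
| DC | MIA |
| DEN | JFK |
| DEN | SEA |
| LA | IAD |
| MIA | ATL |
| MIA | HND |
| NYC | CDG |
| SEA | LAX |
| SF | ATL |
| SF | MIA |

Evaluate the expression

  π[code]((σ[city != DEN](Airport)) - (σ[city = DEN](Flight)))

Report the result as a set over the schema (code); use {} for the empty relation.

{ATL, BOS, CDG, DEN, HND, MIA, SEA}

σ[city != DEN]: keep tuples satisfying city != DEN → {(ATL, DEN), (BOS, MIA), (CHI, CDG), (DC, BOS), (DC, HND), (NYC, SEA), (SEA, MIA), (SF, ATL)}
σ[city = DEN]: keep tuples satisfying city = DEN → {(DEN, JFK), (DEN, SEA)}
Set difference of the two operands is {(ATL, DEN), (BOS, MIA), (CHI, CDG), (DC, BOS), (DC, HND), (NYC, SEA), (SEA, MIA), (SF, ATL)}.
Projecting to code (1 duplicate(s) eliminated): {ATL, BOS, CDG, DEN, HND, MIA, SEA}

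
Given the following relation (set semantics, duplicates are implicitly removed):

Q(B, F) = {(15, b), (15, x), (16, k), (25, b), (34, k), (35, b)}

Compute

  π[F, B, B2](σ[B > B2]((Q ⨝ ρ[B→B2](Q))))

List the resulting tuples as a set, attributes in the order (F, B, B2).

{(b, 25, 15), (b, 35, 15), (b, 35, 25), (k, 34, 16)}

ρ[B→B2]: schema becomes (B2, F); tuples unchanged.
Q ⋈ ρ[B→B2](Q) (natural join on F): {(15, b, 15), (15, b, 25), (15, b, 35), (15, x, 15), (16, k, 16), (16, k, 34), (25, b, 15), (25, b, 25), (25, b, 35), (34, k, 16), (34, k, 34), (35, b, 15), (35, b, 25), (35, b, 35)}
Selection B > B2: {(25, b, 15), (34, k, 16), (35, b, 15), (35, b, 25)}
π[F, B, B2]: project onto (F, B, B2) → {(b, 25, 15), (b, 35, 15), (b, 35, 25), (k, 34, 16)}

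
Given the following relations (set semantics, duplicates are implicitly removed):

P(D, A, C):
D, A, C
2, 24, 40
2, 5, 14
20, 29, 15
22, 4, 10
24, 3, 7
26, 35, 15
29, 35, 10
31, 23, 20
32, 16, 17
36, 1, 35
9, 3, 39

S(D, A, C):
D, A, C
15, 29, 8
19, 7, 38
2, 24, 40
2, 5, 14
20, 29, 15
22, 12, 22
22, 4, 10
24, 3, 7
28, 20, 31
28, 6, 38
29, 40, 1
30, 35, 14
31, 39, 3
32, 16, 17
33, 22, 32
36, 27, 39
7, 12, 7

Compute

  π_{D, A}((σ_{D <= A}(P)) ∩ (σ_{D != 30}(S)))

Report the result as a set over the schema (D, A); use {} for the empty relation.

Filtering on D <= A leaves {(2, 24, 40), (2, 5, 14), (20, 29, 15), (26, 35, 15), (29, 35, 10)}.
Filtering on D != 30 leaves {(15, 29, 8), (19, 7, 38), (2, 24, 40), (2, 5, 14), (20, 29, 15), (22, 12, 22), (22, 4, 10), (24, 3, 7), (28, 20, 31), (28, 6, 38), (29, 40, 1), (31, 39, 3), (32, 16, 17), (33, 22, 32), (36, 27, 39), (7, 12, 7)}.
Taking the intersection: {(2, 24, 40), (2, 5, 14), (20, 29, 15)}
π[D, A]: project onto (D, A) → {(2, 24), (2, 5), (20, 29)}

{(2, 24), (2, 5), (20, 29)}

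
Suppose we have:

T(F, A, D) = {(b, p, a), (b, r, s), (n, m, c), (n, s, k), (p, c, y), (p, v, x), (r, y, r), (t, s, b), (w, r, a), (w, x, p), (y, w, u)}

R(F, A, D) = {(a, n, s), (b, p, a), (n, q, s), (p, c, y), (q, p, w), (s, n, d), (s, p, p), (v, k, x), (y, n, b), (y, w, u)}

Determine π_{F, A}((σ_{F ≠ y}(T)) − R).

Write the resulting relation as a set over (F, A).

{(b, r), (n, m), (n, s), (p, v), (r, y), (t, s), (w, r), (w, x)}

σ[F ≠ y]: keep tuples satisfying F ≠ y → {(b, p, a), (b, r, s), (n, m, c), (n, s, k), (p, c, y), (p, v, x), (r, y, r), (t, s, b), (w, r, a), (w, x, p)}
Difference: {(b, p, a), (b, r, s), (n, m, c), (n, s, k), (p, c, y), (p, v, x), (r, y, r), (t, s, b), (w, r, a), (w, x, p)} with {(a, n, s), (b, p, a), (n, q, s), (p, c, y), (q, p, w), (s, n, d), (s, p, p), (v, k, x), (y, n, b), (y, w, u)} → {(b, r, s), (n, m, c), (n, s, k), (p, v, x), (r, y, r), (t, s, b), (w, r, a), (w, x, p)}
Projecting to F, A: {(b, r), (n, m), (n, s), (p, v), (r, y), (t, s), (w, r), (w, x)}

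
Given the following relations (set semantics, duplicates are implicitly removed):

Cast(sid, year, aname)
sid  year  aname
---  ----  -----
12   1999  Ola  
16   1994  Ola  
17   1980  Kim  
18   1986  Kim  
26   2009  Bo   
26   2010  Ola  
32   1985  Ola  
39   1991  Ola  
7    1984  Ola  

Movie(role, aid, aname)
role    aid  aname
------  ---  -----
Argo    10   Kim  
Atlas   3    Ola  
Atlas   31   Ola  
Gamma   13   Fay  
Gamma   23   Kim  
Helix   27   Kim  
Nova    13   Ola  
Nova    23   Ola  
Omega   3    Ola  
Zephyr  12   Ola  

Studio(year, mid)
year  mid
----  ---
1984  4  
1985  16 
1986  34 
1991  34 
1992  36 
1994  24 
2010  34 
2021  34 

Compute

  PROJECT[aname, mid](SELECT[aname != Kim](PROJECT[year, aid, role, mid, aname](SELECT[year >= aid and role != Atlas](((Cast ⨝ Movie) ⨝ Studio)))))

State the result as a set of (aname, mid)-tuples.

{(Ola, 16), (Ola, 24), (Ola, 34), (Ola, 4)}

Cast ⋈ Movie (natural join on aname): {(12, 1999, Ola, Atlas, 3), (12, 1999, Ola, Atlas, 31), (12, 1999, Ola, Nova, 13), (12, 1999, Ola, Nova, 23), (12, 1999, Ola, Omega, 3), (12, 1999, Ola, Zephyr, 12), (16, 1994, Ola, Atlas, 3), (16, 1994, Ola, Atlas, 31), (16, 1994, Ola, Nova, 13), (16, 1994, Ola, Nova, 23), (16, 1994, Ola, Omega, 3), (16, 1994, Ola, Zephyr, 12), (17, 1980, Kim, Argo, 10), (17, 1980, Kim, Gamma, 23), (17, 1980, Kim, Helix, 27), (18, 1986, Kim, Argo, 10), (18, 1986, Kim, Gamma, 23), (18, 1986, Kim, Helix, 27), (26, 2010, Ola, Atlas, 3), (26, 2010, Ola, Atlas, 31), (26, 2010, Ola, Nova, 13), (26, 2010, Ola, Nova, 23), (26, 2010, Ola, Omega, 3), (26, 2010, Ola, Zephyr, 12), (32, 1985, Ola, Atlas, 3), (32, 1985, Ola, Atlas, 31), (32, 1985, Ola, Nova, 13), (32, 1985, Ola, Nova, 23), (32, 1985, Ola, Omega, 3), (32, 1985, Ola, Zephyr, 12), (39, 1991, Ola, Atlas, 3), (39, 1991, Ola, Atlas, 31), (39, 1991, Ola, Nova, 13), (39, 1991, Ola, Nova, 23), (39, 1991, Ola, Omega, 3), (39, 1991, Ola, Zephyr, 12), (7, 1984, Ola, Atlas, 3), (7, 1984, Ola, Atlas, 31), (7, 1984, Ola, Nova, 13), (7, 1984, Ola, Nova, 23), (7, 1984, Ola, Omega, 3), (7, 1984, Ola, Zephyr, 12)}
(Cast ⨝ Movie) ⋈ Studio (natural join on year): {(16, 1994, Ola, Atlas, 3, 24), (16, 1994, Ola, Atlas, 31, 24), (16, 1994, Ola, Nova, 13, 24), (16, 1994, Ola, Nova, 23, 24), (16, 1994, Ola, Omega, 3, 24), (16, 1994, Ola, Zephyr, 12, 24), (18, 1986, Kim, Argo, 10, 34), (18, 1986, Kim, Gamma, 23, 34), (18, 1986, Kim, Helix, 27, 34), (26, 2010, Ola, Atlas, 3, 34), (26, 2010, Ola, Atlas, 31, 34), (26, 2010, Ola, Nova, 13, 34), (26, 2010, Ola, Nova, 23, 34), (26, 2010, Ola, Omega, 3, 34), (26, 2010, Ola, Zephyr, 12, 34), (32, 1985, Ola, Atlas, 3, 16), (32, 1985, Ola, Atlas, 31, 16), (32, 1985, Ola, Nova, 13, 16), (32, 1985, Ola, Nova, 23, 16), (32, 1985, Ola, Omega, 3, 16), (32, 1985, Ola, Zephyr, 12, 16), (39, 1991, Ola, Atlas, 3, 34), (39, 1991, Ola, Atlas, 31, 34), (39, 1991, Ola, Nova, 13, 34), (39, 1991, Ola, Nova, 23, 34), (39, 1991, Ola, Omega, 3, 34), (39, 1991, Ola, Zephyr, 12, 34), (7, 1984, Ola, Atlas, 3, 4), (7, 1984, Ola, Atlas, 31, 4), (7, 1984, Ola, Nova, 13, 4), (7, 1984, Ola, Nova, 23, 4), (7, 1984, Ola, Omega, 3, 4), (7, 1984, Ola, Zephyr, 12, 4)}
Apply σ_{year >= aid and role != Atlas}; surviving tuples: {(16, 1994, Ola, Nova, 13, 24), (16, 1994, Ola, Nova, 23, 24), (16, 1994, Ola, Omega, 3, 24), (16, 1994, Ola, Zephyr, 12, 24), (18, 1986, Kim, Argo, 10, 34), (18, 1986, Kim, Gamma, 23, 34), (18, 1986, Kim, Helix, 27, 34), (26, 2010, Ola, Nova, 13, 34), (26, 2010, Ola, Nova, 23, 34), (26, 2010, Ola, Omega, 3, 34), (26, 2010, Ola, Zephyr, 12, 34), (32, 1985, Ola, Nova, 13, 16), (32, 1985, Ola, Nova, 23, 16), (32, 1985, Ola, Omega, 3, 16), (32, 1985, Ola, Zephyr, 12, 16), (39, 1991, Ola, Nova, 13, 34), (39, 1991, Ola, Nova, 23, 34), (39, 1991, Ola, Omega, 3, 34), (39, 1991, Ola, Zephyr, 12, 34), (7, 1984, Ola, Nova, 13, 4), (7, 1984, Ola, Nova, 23, 4), (7, 1984, Ola, Omega, 3, 4), (7, 1984, Ola, Zephyr, 12, 4)}
π[year, aid, role, mid, aname]: project onto (year, aid, role, mid, aname) → {(1984, 12, Zephyr, 4, Ola), (1984, 13, Nova, 4, Ola), (1984, 23, Nova, 4, Ola), (1984, 3, Omega, 4, Ola), (1985, 12, Zephyr, 16, Ola), (1985, 13, Nova, 16, Ola), (1985, 23, Nova, 16, Ola), (1985, 3, Omega, 16, Ola), (1986, 10, Argo, 34, Kim), (1986, 23, Gamma, 34, Kim), (1986, 27, Helix, 34, Kim), (1991, 12, Zephyr, 34, Ola), (1991, 13, Nova, 34, Ola), (1991, 23, Nova, 34, Ola), (1991, 3, Omega, 34, Ola), (1994, 12, Zephyr, 24, Ola), (1994, 13, Nova, 24, Ola), (1994, 23, Nova, 24, Ola), (1994, 3, Omega, 24, Ola), (2010, 12, Zephyr, 34, Ola), (2010, 13, Nova, 34, Ola), (2010, 23, Nova, 34, Ola), (2010, 3, Omega, 34, Ola)}
Apply σ_{aname != Kim}; surviving tuples: {(1984, 12, Zephyr, 4, Ola), (1984, 13, Nova, 4, Ola), (1984, 23, Nova, 4, Ola), (1984, 3, Omega, 4, Ola), (1985, 12, Zephyr, 16, Ola), (1985, 13, Nova, 16, Ola), (1985, 23, Nova, 16, Ola), (1985, 3, Omega, 16, Ola), (1991, 12, Zephyr, 34, Ola), (1991, 13, Nova, 34, Ola), (1991, 23, Nova, 34, Ola), (1991, 3, Omega, 34, Ola), (1994, 12, Zephyr, 24, Ola), (1994, 13, Nova, 24, Ola), (1994, 23, Nova, 24, Ola), (1994, 3, Omega, 24, Ola), (2010, 12, Zephyr, 34, Ola), (2010, 13, Nova, 34, Ola), (2010, 23, Nova, 34, Ola), (2010, 3, Omega, 34, Ola)}
π[aname, mid]: project onto (aname, mid) (16 duplicate(s) eliminated) → {(Ola, 16), (Ola, 24), (Ola, 34), (Ola, 4)}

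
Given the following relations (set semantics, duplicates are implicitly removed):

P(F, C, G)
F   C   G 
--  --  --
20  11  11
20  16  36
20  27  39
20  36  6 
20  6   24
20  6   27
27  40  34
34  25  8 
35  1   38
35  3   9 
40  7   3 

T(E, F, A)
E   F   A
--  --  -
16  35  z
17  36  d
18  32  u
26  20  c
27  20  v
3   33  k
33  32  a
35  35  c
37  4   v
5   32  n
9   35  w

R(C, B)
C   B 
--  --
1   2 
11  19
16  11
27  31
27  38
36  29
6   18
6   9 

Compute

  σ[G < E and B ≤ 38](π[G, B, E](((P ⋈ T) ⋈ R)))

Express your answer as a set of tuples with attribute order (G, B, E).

{(11, 19, 26), (11, 19, 27), (24, 18, 26), (24, 18, 27), (24, 9, 26), (24, 9, 27), (6, 29, 26), (6, 29, 27)}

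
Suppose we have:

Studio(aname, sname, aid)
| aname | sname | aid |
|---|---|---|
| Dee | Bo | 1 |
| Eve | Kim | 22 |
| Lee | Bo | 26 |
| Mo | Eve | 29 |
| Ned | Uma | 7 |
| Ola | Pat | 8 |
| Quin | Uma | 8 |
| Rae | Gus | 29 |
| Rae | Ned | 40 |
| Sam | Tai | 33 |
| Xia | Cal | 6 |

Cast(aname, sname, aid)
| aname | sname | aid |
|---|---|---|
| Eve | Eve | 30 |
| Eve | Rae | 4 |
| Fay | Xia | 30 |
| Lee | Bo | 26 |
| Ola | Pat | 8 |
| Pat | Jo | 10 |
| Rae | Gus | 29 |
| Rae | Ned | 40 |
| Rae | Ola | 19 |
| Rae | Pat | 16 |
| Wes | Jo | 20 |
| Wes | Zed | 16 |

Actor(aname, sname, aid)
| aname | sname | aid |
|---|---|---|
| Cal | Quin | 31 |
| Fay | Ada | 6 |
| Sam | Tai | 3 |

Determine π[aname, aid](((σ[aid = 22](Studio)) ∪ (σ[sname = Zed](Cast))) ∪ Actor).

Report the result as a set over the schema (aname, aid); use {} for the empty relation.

{(Cal, 31), (Eve, 22), (Fay, 6), (Sam, 3), (Wes, 16)}

Filtering on aid = 22 leaves {(Eve, Kim, 22)}.
Filtering on sname = Zed leaves {(Wes, Zed, 16)}.
Taking the union: {(Eve, Kim, 22), (Wes, Zed, 16)}
Taking the union: {(Cal, Quin, 31), (Eve, Kim, 22), (Fay, Ada, 6), (Sam, Tai, 3), (Wes, Zed, 16)}
Keep only column(s) aname, aid: {(Cal, 31), (Eve, 22), (Fay, 6), (Sam, 3), (Wes, 16)}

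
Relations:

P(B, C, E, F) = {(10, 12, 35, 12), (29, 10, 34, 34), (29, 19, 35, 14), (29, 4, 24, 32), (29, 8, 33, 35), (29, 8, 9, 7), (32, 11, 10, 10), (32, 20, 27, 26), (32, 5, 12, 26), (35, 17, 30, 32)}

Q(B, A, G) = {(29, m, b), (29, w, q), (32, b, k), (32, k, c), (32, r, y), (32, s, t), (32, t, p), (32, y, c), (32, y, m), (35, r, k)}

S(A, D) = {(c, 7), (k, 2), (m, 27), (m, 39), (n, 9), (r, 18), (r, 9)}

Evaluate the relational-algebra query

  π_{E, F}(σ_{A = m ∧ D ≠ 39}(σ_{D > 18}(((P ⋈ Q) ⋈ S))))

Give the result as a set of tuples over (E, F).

{(24, 32), (33, 35), (34, 34), (35, 14), (9, 7)}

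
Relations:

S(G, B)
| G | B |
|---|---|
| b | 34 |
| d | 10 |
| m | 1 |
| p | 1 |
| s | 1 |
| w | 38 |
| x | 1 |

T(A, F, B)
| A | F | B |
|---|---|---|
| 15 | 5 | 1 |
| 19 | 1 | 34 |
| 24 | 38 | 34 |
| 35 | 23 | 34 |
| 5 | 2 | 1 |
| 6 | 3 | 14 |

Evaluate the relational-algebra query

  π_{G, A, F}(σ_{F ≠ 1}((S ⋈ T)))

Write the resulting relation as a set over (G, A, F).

S ⋈ T (natural join on B): {(b, 34, 19, 1), (b, 34, 24, 38), (b, 34, 35, 23), (m, 1, 15, 5), (m, 1, 5, 2), (p, 1, 15, 5), (p, 1, 5, 2), (s, 1, 15, 5), (s, 1, 5, 2), (x, 1, 15, 5), (x, 1, 5, 2)}
σ[F ≠ 1]: keep tuples satisfying F ≠ 1 → {(b, 34, 24, 38), (b, 34, 35, 23), (m, 1, 15, 5), (m, 1, 5, 2), (p, 1, 15, 5), (p, 1, 5, 2), (s, 1, 15, 5), (s, 1, 5, 2), (x, 1, 15, 5), (x, 1, 5, 2)}
π_{G, A, F} gives {(b, 24, 38), (b, 35, 23), (m, 15, 5), (m, 5, 2), (p, 15, 5), (p, 5, 2), (s, 15, 5), (s, 5, 2), (x, 15, 5), (x, 5, 2)}.

{(b, 24, 38), (b, 35, 23), (m, 15, 5), (m, 5, 2), (p, 15, 5), (p, 5, 2), (s, 15, 5), (s, 5, 2), (x, 15, 5), (x, 5, 2)}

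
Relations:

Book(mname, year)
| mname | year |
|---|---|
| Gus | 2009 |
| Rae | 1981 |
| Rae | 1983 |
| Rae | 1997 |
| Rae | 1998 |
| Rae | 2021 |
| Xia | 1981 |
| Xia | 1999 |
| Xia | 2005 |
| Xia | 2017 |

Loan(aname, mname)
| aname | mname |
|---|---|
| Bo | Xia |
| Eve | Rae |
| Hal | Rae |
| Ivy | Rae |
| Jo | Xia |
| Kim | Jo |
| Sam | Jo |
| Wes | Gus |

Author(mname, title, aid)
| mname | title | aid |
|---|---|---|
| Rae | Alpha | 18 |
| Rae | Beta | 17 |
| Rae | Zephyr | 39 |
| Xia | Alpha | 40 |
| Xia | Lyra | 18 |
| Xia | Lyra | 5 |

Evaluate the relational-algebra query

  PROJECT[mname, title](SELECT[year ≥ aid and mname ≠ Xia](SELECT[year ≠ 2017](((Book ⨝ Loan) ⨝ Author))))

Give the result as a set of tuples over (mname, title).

{(Rae, Alpha), (Rae, Beta), (Rae, Zephyr)}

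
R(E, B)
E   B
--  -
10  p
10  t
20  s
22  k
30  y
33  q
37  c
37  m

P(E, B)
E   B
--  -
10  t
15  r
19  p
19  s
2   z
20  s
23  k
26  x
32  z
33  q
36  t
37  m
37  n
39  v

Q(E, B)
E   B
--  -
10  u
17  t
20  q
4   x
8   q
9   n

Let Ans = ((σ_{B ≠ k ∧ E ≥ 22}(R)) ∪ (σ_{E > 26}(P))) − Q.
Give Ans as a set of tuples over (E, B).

{(30, y), (32, z), (33, q), (36, t), (37, c), (37, m), (37, n), (39, v)}

σ[B ≠ k ∧ E ≥ 22]: keep tuples satisfying B ≠ k ∧ E ≥ 22 → {(30, y), (33, q), (37, c), (37, m)}
σ[E > 26]: keep tuples satisfying E > 26 → {(32, z), (33, q), (36, t), (37, m), (37, n), (39, v)}
Union: {(30, y), (33, q), (37, c), (37, m)} with {(32, z), (33, q), (36, t), (37, m), (37, n), (39, v)} → {(30, y), (32, z), (33, q), (36, t), (37, c), (37, m), (37, n), (39, v)}
Difference: {(30, y), (32, z), (33, q), (36, t), (37, c), (37, m), (37, n), (39, v)} with {(10, u), (17, t), (20, q), (4, x), (8, q), (9, n)} → {(30, y), (32, z), (33, q), (36, t), (37, c), (37, m), (37, n), (39, v)}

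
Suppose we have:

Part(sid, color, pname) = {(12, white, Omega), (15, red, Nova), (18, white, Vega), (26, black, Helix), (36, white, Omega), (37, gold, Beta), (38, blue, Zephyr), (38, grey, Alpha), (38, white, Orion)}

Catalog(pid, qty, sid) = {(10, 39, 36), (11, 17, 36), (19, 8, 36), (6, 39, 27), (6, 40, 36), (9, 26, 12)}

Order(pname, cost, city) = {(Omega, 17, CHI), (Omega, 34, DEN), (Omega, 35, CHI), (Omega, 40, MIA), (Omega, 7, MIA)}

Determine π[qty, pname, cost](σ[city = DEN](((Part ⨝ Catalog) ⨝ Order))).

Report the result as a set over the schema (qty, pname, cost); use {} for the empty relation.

{(17, Omega, 34), (26, Omega, 34), (39, Omega, 34), (40, Omega, 34), (8, Omega, 34)}

Part ⋈ Catalog (natural join on sid): {(12, white, Omega, 9, 26), (36, white, Omega, 10, 39), (36, white, Omega, 11, 17), (36, white, Omega, 19, 8), (36, white, Omega, 6, 40)}
(Part ⨝ Catalog) ⋈ Order (natural join on pname): {(12, white, Omega, 9, 26, 17, CHI), (12, white, Omega, 9, 26, 34, DEN), (12, white, Omega, 9, 26, 35, CHI), (12, white, Omega, 9, 26, 40, MIA), (12, white, Omega, 9, 26, 7, MIA), (36, white, Omega, 10, 39, 17, CHI), (36, white, Omega, 10, 39, 34, DEN), (36, white, Omega, 10, 39, 35, CHI), (36, white, Omega, 10, 39, 40, MIA), (36, white, Omega, 10, 39, 7, MIA), (36, white, Omega, 11, 17, 17, CHI), (36, white, Omega, 11, 17, 34, DEN), (36, white, Omega, 11, 17, 35, CHI), (36, white, Omega, 11, 17, 40, MIA), (36, white, Omega, 11, 17, 7, MIA), (36, white, Omega, 19, 8, 17, CHI), (36, white, Omega, 19, 8, 34, DEN), (36, white, Omega, 19, 8, 35, CHI), (36, white, Omega, 19, 8, 40, MIA), (36, white, Omega, 19, 8, 7, MIA), (36, white, Omega, 6, 40, 17, CHI), (36, white, Omega, 6, 40, 34, DEN), (36, white, Omega, 6, 40, 35, CHI), (36, white, Omega, 6, 40, 40, MIA), (36, white, Omega, 6, 40, 7, MIA)}
Filtering on city = DEN leaves {(12, white, Omega, 9, 26, 34, DEN), (36, white, Omega, 10, 39, 34, DEN), (36, white, Omega, 11, 17, 34, DEN), (36, white, Omega, 19, 8, 34, DEN), (36, white, Omega, 6, 40, 34, DEN)}.
Keep only column(s) qty, pname, cost: {(17, Omega, 34), (26, Omega, 34), (39, Omega, 34), (40, Omega, 34), (8, Omega, 34)}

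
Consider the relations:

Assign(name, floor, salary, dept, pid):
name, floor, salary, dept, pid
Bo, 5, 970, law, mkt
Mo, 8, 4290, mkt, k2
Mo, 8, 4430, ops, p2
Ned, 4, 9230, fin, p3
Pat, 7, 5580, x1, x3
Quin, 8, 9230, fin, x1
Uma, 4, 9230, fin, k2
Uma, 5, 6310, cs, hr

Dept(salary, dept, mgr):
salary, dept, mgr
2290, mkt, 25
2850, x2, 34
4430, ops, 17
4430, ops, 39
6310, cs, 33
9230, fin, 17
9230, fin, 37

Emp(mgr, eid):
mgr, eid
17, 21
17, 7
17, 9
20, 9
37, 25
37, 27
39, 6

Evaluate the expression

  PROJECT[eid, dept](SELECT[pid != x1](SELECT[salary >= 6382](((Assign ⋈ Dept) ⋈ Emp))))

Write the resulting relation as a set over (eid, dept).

{(21, fin), (25, fin), (27, fin), (7, fin), (9, fin)}

Assign ⋈ Dept (natural join on salary, dept): {(Mo, 8, 4430, ops, p2, 17), (Mo, 8, 4430, ops, p2, 39), (Ned, 4, 9230, fin, p3, 17), (Ned, 4, 9230, fin, p3, 37), (Quin, 8, 9230, fin, x1, 17), (Quin, 8, 9230, fin, x1, 37), (Uma, 4, 9230, fin, k2, 17), (Uma, 4, 9230, fin, k2, 37), (Uma, 5, 6310, cs, hr, 33)}
(Assign ⋈ Dept) ⋈ Emp (natural join on mgr): {(Mo, 8, 4430, ops, p2, 17, 21), (Mo, 8, 4430, ops, p2, 17, 7), (Mo, 8, 4430, ops, p2, 17, 9), (Mo, 8, 4430, ops, p2, 39, 6), (Ned, 4, 9230, fin, p3, 17, 21), (Ned, 4, 9230, fin, p3, 17, 7), (Ned, 4, 9230, fin, p3, 17, 9), (Ned, 4, 9230, fin, p3, 37, 25), (Ned, 4, 9230, fin, p3, 37, 27), (Quin, 8, 9230, fin, x1, 17, 21), (Quin, 8, 9230, fin, x1, 17, 7), (Quin, 8, 9230, fin, x1, 17, 9), (Quin, 8, 9230, fin, x1, 37, 25), (Quin, 8, 9230, fin, x1, 37, 27), (Uma, 4, 9230, fin, k2, 17, 21), (Uma, 4, 9230, fin, k2, 17, 7), (Uma, 4, 9230, fin, k2, 17, 9), (Uma, 4, 9230, fin, k2, 37, 25), (Uma, 4, 9230, fin, k2, 37, 27)}
Filtering on salary >= 6382 leaves {(Ned, 4, 9230, fin, p3, 17, 21), (Ned, 4, 9230, fin, p3, 17, 7), (Ned, 4, 9230, fin, p3, 17, 9), (Ned, 4, 9230, fin, p3, 37, 25), (Ned, 4, 9230, fin, p3, 37, 27), (Quin, 8, 9230, fin, x1, 17, 21), (Quin, 8, 9230, fin, x1, 17, 7), (Quin, 8, 9230, fin, x1, 17, 9), (Quin, 8, 9230, fin, x1, 37, 25), (Quin, 8, 9230, fin, x1, 37, 27), (Uma, 4, 9230, fin, k2, 17, 21), (Uma, 4, 9230, fin, k2, 17, 7), (Uma, 4, 9230, fin, k2, 17, 9), (Uma, 4, 9230, fin, k2, 37, 25), (Uma, 4, 9230, fin, k2, 37, 27)}.
Filtering on pid != x1 leaves {(Ned, 4, 9230, fin, p3, 17, 21), (Ned, 4, 9230, fin, p3, 17, 7), (Ned, 4, 9230, fin, p3, 17, 9), (Ned, 4, 9230, fin, p3, 37, 25), (Ned, 4, 9230, fin, p3, 37, 27), (Uma, 4, 9230, fin, k2, 17, 21), (Uma, 4, 9230, fin, k2, 17, 7), (Uma, 4, 9230, fin, k2, 17, 9), (Uma, 4, 9230, fin, k2, 37, 25), (Uma, 4, 9230, fin, k2, 37, 27)}.
Projecting to eid, dept (5 duplicate(s) eliminated): {(21, fin), (25, fin), (27, fin), (7, fin), (9, fin)}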